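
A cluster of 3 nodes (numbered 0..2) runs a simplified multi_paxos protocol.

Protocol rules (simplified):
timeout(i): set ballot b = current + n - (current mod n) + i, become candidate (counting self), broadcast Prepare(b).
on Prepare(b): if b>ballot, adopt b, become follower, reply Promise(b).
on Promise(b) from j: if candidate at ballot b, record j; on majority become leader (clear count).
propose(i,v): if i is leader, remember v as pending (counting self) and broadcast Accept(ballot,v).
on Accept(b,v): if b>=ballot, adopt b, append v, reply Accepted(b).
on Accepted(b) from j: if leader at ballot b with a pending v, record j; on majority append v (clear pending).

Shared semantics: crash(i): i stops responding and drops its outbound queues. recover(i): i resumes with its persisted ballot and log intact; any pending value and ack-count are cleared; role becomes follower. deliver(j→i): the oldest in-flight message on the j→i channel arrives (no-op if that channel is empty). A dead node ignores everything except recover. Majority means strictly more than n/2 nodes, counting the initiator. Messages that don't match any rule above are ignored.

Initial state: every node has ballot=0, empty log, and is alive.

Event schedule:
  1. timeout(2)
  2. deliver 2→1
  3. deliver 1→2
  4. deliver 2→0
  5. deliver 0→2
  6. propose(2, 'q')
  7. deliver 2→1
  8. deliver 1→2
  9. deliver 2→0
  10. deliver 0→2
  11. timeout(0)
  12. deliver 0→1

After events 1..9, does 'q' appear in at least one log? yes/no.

after 1 — timeout(2): n2:cand/b5/[-]
after 2 — deliver 2→1: n1:foll/b5/[-]
after 3 — deliver 1→2: n2:lead/b5/[-]
after 4 — deliver 2→0: n0:foll/b5/[-]
after 5 — deliver 0→2: ·
after 6 — propose(2,'q'): ·
after 7 — deliver 2→1: n1:foll/b5/[q]
after 8 — deliver 1→2: n2:lead/b5/[q]
after 9 — deliver 2→0: n0:foll/b5/[q]

yes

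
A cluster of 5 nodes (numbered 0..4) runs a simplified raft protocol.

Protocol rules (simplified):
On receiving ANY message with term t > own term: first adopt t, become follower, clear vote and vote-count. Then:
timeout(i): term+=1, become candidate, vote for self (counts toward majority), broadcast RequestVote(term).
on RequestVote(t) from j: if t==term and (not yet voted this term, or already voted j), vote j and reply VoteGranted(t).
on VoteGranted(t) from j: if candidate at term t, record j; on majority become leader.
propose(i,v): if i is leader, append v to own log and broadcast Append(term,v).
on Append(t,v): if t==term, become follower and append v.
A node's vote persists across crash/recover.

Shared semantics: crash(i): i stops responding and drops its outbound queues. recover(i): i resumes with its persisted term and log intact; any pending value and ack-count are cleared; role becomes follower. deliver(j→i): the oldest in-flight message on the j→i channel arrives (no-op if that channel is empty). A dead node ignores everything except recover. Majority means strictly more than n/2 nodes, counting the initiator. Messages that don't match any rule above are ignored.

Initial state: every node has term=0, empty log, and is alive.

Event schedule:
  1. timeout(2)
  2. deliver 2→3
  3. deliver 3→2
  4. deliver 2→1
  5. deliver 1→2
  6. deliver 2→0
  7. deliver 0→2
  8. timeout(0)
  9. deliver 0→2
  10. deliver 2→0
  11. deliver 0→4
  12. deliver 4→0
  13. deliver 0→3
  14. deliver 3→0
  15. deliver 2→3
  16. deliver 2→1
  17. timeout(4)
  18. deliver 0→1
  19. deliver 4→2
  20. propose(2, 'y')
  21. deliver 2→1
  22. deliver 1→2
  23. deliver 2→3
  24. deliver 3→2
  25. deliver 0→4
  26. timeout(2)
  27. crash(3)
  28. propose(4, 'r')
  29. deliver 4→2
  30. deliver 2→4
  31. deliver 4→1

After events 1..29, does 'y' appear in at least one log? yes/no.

no

e1 timeout(2): 2[cand,t=1,-]
e2 deliver 2→3: 3[foll,t=1,-]
e3 deliver 3→2: ·
e4 deliver 2→1: 1[foll,t=1,-]
e5 deliver 1→2: 2[lead,t=1,-]
e6 deliver 2→0: 0[foll,t=1,-]
e7 deliver 0→2: ·
e8 timeout(0): 0[cand,t=2,-]
e9 deliver 0→2: 2[foll,t=2,-]
e10 deliver 2→0: ·
e11 deliver 0→4: 4[foll,t=2,-]
e12 deliver 4→0: 0[lead,t=2,-]
e13 deliver 0→3: 3[foll,t=2,-]
e14 deliver 3→0: ·
e15 deliver 2→3: ·
e16 deliver 2→1: ·
e17 timeout(4): 4[cand,t=3,-]
e18 deliver 0→1: 1[foll,t=2,-]
e19 deliver 4→2: 2[foll,t=3,-]
e20 propose(2,'y'): ·
e21 deliver 2→1: ·
e22 deliver 1→2: ·
e23 deliver 2→3: ·
e24 deliver 3→2: ·
e25 deliver 0→4: ·
e26 timeout(2): 2[cand,t=4,-]
e27 crash(3): 3[✗foll,t=2,-]
e28 propose(4,'r'): ·
e29 deliver 4→2: ·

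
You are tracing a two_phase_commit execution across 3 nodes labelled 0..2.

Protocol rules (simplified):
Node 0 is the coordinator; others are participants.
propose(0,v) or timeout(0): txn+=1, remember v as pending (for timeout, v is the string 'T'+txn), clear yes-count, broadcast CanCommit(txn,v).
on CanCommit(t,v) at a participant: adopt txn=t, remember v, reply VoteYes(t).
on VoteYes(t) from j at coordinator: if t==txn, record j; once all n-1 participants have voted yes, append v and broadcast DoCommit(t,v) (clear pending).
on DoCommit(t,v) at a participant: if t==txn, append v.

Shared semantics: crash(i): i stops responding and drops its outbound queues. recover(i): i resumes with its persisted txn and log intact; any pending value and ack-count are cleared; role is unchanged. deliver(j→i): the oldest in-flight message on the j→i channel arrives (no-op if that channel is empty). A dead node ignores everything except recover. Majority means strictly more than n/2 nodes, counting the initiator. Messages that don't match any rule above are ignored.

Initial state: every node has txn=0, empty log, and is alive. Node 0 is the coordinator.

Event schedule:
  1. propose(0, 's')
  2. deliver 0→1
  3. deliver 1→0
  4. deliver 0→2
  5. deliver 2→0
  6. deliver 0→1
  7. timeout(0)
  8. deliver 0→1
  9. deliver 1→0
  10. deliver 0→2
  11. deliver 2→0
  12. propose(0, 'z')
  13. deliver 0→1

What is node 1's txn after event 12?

2

[1] propose(0,'s') → N0(coor t1 [-])
[2] deliver 0→1 → N1(part t1 [-])
[3] deliver 1→0 → ∅
[4] deliver 0→2 → N2(part t1 [-])
[5] deliver 2→0 → N0(coor t1 [s])
[6] deliver 0→1 → N1(part t1 [s])
[7] timeout(0) → N0(coor t2 [s])
[8] deliver 0→1 → N1(part t2 [s])
[9] deliver 1→0 → ∅
[10] deliver 0→2 → N2(part t1 [s])
[11] deliver 2→0 → ∅
[12] propose(0,'z') → N0(coor t3 [s])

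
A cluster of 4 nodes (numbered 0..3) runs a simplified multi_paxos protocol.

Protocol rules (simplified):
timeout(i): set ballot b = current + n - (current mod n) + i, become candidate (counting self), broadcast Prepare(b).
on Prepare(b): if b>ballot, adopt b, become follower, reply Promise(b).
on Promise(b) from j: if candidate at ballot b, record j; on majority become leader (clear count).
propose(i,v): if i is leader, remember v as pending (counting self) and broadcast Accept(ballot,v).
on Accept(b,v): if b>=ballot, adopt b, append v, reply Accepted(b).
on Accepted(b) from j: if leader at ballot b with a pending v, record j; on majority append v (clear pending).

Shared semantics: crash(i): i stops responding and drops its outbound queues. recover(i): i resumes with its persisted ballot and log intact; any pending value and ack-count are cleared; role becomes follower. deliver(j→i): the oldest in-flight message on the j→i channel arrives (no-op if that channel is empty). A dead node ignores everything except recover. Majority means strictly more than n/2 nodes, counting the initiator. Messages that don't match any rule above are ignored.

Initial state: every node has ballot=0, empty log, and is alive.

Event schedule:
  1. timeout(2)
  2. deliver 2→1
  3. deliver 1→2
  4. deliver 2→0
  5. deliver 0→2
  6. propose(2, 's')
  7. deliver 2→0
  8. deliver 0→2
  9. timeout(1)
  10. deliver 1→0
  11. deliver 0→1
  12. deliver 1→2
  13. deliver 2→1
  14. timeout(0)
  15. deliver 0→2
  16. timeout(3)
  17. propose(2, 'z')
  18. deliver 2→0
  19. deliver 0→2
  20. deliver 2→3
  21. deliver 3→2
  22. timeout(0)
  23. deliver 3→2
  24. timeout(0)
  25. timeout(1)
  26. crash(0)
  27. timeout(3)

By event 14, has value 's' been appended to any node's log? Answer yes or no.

yes

e1 timeout(2): 2[cand,b=6,-]
e2 deliver 2→1: 1[foll,b=6,-]
e3 deliver 1→2: ·
e4 deliver 2→0: 0[foll,b=6,-]
e5 deliver 0→2: 2[lead,b=6,-]
e6 propose(2,'s'): ·
e7 deliver 2→0: 0[foll,b=6,s]
e8 deliver 0→2: ·
e9 timeout(1): 1[cand,b=9,-]
e10 deliver 1→0: 0[foll,b=9,s]
e11 deliver 0→1: ·
e12 deliver 1→2: 2[foll,b=9,-]
e13 deliver 2→1: ·
e14 timeout(0): 0[cand,b=12,s]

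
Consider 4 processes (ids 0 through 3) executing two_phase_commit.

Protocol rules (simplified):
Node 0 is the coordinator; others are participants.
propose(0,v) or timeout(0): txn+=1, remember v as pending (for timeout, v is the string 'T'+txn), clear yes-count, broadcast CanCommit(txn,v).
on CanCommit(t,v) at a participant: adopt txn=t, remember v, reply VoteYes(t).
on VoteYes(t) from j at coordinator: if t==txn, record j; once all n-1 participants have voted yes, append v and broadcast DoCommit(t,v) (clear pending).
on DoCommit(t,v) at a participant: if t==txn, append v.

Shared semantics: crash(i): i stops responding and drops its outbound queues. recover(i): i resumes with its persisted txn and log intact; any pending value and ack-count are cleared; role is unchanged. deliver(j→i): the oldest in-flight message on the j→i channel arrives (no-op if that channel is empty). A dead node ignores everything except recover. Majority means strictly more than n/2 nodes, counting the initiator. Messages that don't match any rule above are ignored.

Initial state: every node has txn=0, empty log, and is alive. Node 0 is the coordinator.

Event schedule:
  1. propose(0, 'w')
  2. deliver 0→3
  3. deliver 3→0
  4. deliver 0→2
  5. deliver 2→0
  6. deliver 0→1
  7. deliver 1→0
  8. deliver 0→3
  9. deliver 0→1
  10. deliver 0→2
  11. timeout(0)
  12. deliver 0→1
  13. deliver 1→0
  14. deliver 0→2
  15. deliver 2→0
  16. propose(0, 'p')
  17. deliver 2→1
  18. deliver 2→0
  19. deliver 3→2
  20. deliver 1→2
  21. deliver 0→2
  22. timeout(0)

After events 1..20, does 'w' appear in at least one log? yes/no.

yes

e1 propose(0,'w'): 0[coor,t=1,-]
e2 deliver 0→3: 3[part,t=1,-]
e3 deliver 3→0: ·
e4 deliver 0→2: 2[part,t=1,-]
e5 deliver 2→0: ·
e6 deliver 0→1: 1[part,t=1,-]
e7 deliver 1→0: 0[coor,t=1,w]
e8 deliver 0→3: 3[part,t=1,w]
e9 deliver 0→1: 1[part,t=1,w]
e10 deliver 0→2: 2[part,t=1,w]
e11 timeout(0): 0[coor,t=2,w]
e12 deliver 0→1: 1[part,t=2,w]
e13 deliver 1→0: ·
e14 deliver 0→2: 2[part,t=2,w]
e15 deliver 2→0: ·
e16 propose(0,'p'): 0[coor,t=3,w]
e17 deliver 2→1: ·
e18 deliver 2→0: ·
e19 deliver 3→2: ·
e20 deliver 1→2: ·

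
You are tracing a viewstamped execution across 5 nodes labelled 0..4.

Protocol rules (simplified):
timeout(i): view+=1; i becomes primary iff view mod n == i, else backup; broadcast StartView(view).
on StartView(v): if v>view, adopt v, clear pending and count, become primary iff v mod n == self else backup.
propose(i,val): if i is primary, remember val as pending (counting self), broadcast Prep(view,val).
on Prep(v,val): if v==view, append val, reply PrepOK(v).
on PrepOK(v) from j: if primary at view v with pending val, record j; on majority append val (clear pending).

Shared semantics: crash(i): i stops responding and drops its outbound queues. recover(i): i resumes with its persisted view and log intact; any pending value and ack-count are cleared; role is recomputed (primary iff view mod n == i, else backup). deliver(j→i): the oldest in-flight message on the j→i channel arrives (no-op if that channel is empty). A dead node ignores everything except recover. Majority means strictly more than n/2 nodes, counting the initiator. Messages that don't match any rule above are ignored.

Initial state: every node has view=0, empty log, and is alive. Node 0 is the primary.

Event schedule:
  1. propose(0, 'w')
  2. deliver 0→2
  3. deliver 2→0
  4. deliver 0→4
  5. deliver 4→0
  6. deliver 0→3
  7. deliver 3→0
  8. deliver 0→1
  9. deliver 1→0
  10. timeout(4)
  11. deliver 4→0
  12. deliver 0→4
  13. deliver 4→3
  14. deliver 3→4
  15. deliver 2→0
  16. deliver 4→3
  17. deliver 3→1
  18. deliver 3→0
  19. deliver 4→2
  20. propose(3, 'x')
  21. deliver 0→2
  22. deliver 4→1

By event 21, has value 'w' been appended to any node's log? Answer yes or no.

yes

1. propose(0,'w'):  nop
2. deliver 0→2:  <2:back v0 w>
3. deliver 2→0:  nop
4. deliver 0→4:  <4:back v0 w>
5. deliver 4→0:  <0:prim v0 w>
6. deliver 0→3:  <3:back v0 w>
7. deliver 3→0:  nop
8. deliver 0→1:  <1:back v0 w>
9. deliver 1→0:  nop
10. timeout(4):  <4:back v1 w>
11. deliver 4→0:  <0:back v1 w>
12. deliver 0→4:  nop
13. deliver 4→3:  <3:back v1 w>
14. deliver 3→4:  nop
15. deliver 2→0:  nop
16. deliver 4→3:  nop
17. deliver 3→1:  nop
18. deliver 3→0:  nop
19. deliver 4→2:  <2:back v1 w>
20. propose(3,'x'):  nop
21. deliver 0→2:  nop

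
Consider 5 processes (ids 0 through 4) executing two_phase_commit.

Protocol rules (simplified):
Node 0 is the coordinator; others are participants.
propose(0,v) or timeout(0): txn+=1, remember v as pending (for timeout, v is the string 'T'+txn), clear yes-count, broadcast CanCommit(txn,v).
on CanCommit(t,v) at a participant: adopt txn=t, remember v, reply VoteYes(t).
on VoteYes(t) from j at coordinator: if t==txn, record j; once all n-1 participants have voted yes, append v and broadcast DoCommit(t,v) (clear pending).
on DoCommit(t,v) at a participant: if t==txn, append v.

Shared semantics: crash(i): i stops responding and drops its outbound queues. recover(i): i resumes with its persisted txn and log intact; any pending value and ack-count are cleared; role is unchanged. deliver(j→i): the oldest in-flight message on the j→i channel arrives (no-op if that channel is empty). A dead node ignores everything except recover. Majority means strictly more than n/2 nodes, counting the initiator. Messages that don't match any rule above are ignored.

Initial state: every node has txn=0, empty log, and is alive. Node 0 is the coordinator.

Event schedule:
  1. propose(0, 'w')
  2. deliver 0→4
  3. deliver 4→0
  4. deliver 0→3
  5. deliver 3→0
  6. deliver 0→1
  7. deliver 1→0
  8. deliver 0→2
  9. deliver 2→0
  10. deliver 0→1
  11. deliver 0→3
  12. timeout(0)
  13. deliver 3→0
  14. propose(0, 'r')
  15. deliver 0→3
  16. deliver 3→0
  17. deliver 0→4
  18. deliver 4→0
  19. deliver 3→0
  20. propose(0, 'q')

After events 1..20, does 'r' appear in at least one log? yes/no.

e1 propose(0,'w'): 0[coor,t=1,-]
e2 deliver 0→4: 4[part,t=1,-]
e3 deliver 4→0: ·
e4 deliver 0→3: 3[part,t=1,-]
e5 deliver 3→0: ·
e6 deliver 0→1: 1[part,t=1,-]
e7 deliver 1→0: ·
e8 deliver 0→2: 2[part,t=1,-]
e9 deliver 2→0: 0[coor,t=1,w]
e10 deliver 0→1: 1[part,t=1,w]
e11 deliver 0→3: 3[part,t=1,w]
e12 timeout(0): 0[coor,t=2,w]
e13 deliver 3→0: ·
e14 propose(0,'r'): 0[coor,t=3,w]
e15 deliver 0→3: 3[part,t=2,w]
e16 deliver 3→0: ·
e17 deliver 0→4: 4[part,t=1,w]
e18 deliver 4→0: ·
e19 deliver 3→0: ·
e20 propose(0,'q'): 0[coor,t=4,w]

no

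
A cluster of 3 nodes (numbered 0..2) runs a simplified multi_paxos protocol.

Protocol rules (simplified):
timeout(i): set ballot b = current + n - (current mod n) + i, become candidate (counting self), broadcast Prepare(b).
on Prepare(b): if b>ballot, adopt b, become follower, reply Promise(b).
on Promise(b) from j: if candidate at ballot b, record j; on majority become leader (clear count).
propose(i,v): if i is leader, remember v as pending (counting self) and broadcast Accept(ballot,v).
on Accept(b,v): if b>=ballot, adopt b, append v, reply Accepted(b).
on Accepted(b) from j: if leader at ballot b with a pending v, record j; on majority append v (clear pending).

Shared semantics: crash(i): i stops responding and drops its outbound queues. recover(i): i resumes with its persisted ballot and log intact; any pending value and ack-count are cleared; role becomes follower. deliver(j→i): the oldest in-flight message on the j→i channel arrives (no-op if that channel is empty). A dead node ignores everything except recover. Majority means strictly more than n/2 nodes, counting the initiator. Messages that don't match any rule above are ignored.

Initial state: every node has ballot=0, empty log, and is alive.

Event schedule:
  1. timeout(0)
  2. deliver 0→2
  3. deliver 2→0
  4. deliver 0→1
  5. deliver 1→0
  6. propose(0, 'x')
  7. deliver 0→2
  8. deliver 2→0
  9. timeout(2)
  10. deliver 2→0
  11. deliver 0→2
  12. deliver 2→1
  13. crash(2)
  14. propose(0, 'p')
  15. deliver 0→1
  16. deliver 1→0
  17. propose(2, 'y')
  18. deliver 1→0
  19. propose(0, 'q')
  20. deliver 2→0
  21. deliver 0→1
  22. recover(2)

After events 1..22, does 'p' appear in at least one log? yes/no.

after 1 — timeout(0): n0:cand/b3/[-]
after 2 — deliver 0→2: n2:foll/b3/[-]
after 3 — deliver 2→0: n0:lead/b3/[-]
after 4 — deliver 0→1: n1:foll/b3/[-]
after 5 — deliver 1→0: ·
after 6 — propose(0,'x'): ·
after 7 — deliver 0→2: n2:foll/b3/[x]
after 8 — deliver 2→0: n0:lead/b3/[x]
after 9 — timeout(2): n2:cand/b8/[x]
after 10 — deliver 2→0: n0:foll/b8/[x]
after 11 — deliver 0→2: n2:lead/b8/[x]
after 12 — deliver 2→1: n1:foll/b8/[-]
after 13 — crash(2): n2:✗lead/b8/[x]
after 14 — propose(0,'p'): ·
after 15 — deliver 0→1: ·
after 16 — deliver 1→0: ·
after 17 — propose(2,'y'): ·
after 18 — deliver 1→0: ·
after 19 — propose(0,'q'): ·
after 20 — deliver 2→0: ·
after 21 — deliver 0→1: ·
after 22 — recover(2): n2:foll/b8/[x]

no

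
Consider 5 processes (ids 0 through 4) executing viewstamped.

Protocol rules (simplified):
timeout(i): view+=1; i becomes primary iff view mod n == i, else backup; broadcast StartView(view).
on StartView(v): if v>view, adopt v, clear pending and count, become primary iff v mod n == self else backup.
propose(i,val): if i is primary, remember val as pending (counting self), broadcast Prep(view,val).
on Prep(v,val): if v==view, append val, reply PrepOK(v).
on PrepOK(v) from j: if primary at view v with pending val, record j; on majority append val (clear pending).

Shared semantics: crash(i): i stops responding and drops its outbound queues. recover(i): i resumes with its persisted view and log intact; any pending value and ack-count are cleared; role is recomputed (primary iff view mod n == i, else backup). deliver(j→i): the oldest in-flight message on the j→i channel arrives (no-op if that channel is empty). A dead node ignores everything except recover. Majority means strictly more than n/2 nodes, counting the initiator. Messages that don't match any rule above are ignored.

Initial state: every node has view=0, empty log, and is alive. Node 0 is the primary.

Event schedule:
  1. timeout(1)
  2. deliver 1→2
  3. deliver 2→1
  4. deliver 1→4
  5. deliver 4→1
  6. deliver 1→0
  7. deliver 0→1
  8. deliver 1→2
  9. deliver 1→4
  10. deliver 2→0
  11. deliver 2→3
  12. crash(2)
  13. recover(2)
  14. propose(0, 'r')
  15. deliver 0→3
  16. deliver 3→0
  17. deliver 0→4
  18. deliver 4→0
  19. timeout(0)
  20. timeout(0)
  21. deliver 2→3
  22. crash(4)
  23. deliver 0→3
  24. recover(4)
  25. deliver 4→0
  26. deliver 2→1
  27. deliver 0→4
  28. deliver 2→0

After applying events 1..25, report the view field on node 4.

step 1 timeout(1): 1={prim,v=1,log=-}
step 2 deliver 1→2: 2={back,v=1,log=-}
step 3 deliver 2→1: —
step 4 deliver 1→4: 4={back,v=1,log=-}
step 5 deliver 4→1: —
step 6 deliver 1→0: 0={back,v=1,log=-}
step 7 deliver 0→1: —
step 8 deliver 1→2: —
step 9 deliver 1→4: —
step 10 deliver 2→0: —
step 11 deliver 2→3: —
step 12 crash(2): 2={✗back,v=1,log=-}
step 13 recover(2): 2={back,v=1,log=-}
step 14 propose(0,'r'): —
step 15 deliver 0→3: —
step 16 deliver 3→0: —
step 17 deliver 0→4: —
step 18 deliver 4→0: —
step 19 timeout(0): 0={back,v=2,log=-}
step 20 timeout(0): 0={back,v=3,log=-}
step 21 deliver 2→3: —
step 22 crash(4): 4={✗back,v=1,log=-}
step 23 deliver 0→3: 3={back,v=2,log=-}
step 24 recover(4): 4={back,v=1,log=-}
step 25 deliver 4→0: —

1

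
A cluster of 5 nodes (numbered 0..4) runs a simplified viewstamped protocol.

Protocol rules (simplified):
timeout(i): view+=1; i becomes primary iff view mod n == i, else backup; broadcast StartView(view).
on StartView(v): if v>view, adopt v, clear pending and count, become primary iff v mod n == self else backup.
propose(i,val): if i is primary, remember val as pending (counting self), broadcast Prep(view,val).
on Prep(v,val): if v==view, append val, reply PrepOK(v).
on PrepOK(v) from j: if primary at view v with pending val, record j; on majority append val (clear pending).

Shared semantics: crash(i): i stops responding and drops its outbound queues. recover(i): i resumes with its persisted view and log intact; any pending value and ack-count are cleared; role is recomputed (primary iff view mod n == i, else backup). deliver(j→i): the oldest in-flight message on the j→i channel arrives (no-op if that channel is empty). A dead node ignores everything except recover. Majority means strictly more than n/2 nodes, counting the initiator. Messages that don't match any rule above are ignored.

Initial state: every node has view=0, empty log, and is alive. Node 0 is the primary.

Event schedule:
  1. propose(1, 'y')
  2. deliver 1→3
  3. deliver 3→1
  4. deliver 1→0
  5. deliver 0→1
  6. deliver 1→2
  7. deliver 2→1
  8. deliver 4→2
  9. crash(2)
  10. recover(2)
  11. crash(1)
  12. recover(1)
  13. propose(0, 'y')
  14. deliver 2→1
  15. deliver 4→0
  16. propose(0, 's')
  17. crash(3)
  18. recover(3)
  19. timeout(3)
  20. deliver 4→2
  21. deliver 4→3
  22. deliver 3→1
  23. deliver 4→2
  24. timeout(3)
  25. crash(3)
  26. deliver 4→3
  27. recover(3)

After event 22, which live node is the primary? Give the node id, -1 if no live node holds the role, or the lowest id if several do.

0

after 1 — propose(1,'y'): ·
after 2 — deliver 1→3: ·
after 3 — deliver 3→1: ·
after 4 — deliver 1→0: ·
after 5 — deliver 0→1: ·
after 6 — deliver 1→2: ·
after 7 — deliver 2→1: ·
after 8 — deliver 4→2: ·
after 9 — crash(2): n2:✗back/v0/[-]
after 10 — recover(2): n2:back/v0/[-]
after 11 — crash(1): n1:✗back/v0/[-]
after 12 — recover(1): n1:back/v0/[-]
after 13 — propose(0,'y'): ·
after 14 — deliver 2→1: ·
after 15 — deliver 4→0: ·
after 16 — propose(0,'s'): ·
after 17 — crash(3): n3:✗back/v0/[-]
after 18 — recover(3): n3:back/v0/[-]
after 19 — timeout(3): n3:back/v1/[-]
after 20 — deliver 4→2: ·
after 21 — deliver 4→3: ·
after 22 — deliver 3→1: n1:prim/v1/[-]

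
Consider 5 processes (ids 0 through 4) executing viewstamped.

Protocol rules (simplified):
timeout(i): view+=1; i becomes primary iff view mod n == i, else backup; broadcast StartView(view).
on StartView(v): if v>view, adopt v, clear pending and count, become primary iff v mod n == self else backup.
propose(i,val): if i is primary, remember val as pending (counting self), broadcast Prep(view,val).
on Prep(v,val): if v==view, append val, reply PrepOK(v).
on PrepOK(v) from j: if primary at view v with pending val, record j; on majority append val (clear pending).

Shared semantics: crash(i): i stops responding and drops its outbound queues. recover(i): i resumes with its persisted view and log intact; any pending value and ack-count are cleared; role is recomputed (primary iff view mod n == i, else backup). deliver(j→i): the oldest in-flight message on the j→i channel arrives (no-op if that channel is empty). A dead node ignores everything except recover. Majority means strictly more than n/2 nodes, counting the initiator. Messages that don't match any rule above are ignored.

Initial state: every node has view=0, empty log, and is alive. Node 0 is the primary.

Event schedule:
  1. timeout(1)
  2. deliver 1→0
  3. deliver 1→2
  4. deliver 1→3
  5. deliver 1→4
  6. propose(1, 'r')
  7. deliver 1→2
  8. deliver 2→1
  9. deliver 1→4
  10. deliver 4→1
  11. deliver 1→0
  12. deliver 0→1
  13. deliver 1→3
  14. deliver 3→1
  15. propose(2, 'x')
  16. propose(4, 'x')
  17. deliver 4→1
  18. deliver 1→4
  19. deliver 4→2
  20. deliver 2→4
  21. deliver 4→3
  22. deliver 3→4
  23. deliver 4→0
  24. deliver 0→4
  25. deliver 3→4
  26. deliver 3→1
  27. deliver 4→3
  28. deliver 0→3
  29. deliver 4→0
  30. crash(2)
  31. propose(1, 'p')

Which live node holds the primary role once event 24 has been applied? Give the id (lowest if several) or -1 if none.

[1] timeout(1) → N1(prim v1 [-])
[2] deliver 1→0 → N0(back v1 [-])
[3] deliver 1→2 → N2(back v1 [-])
[4] deliver 1→3 → N3(back v1 [-])
[5] deliver 1→4 → N4(back v1 [-])
[6] propose(1,'r') → ∅
[7] deliver 1→2 → N2(back v1 [r])
[8] deliver 2→1 → ∅
[9] deliver 1→4 → N4(back v1 [r])
[10] deliver 4→1 → N1(prim v1 [r])
[11] deliver 1→0 → N0(back v1 [r])
[12] deliver 0→1 → ∅
[13] deliver 1→3 → N3(back v1 [r])
[14] deliver 3→1 → ∅
[15] propose(2,'x') → ∅
[16] propose(4,'x') → ∅
[17] deliver 4→1 → ∅
[18] deliver 1→4 → ∅
[19] deliver 4→2 → ∅
[20] deliver 2→4 → ∅
[21] deliver 4→3 → ∅
[22] deliver 3→4 → ∅
[23] deliver 4→0 → ∅
[24] deliver 0→4 → ∅

1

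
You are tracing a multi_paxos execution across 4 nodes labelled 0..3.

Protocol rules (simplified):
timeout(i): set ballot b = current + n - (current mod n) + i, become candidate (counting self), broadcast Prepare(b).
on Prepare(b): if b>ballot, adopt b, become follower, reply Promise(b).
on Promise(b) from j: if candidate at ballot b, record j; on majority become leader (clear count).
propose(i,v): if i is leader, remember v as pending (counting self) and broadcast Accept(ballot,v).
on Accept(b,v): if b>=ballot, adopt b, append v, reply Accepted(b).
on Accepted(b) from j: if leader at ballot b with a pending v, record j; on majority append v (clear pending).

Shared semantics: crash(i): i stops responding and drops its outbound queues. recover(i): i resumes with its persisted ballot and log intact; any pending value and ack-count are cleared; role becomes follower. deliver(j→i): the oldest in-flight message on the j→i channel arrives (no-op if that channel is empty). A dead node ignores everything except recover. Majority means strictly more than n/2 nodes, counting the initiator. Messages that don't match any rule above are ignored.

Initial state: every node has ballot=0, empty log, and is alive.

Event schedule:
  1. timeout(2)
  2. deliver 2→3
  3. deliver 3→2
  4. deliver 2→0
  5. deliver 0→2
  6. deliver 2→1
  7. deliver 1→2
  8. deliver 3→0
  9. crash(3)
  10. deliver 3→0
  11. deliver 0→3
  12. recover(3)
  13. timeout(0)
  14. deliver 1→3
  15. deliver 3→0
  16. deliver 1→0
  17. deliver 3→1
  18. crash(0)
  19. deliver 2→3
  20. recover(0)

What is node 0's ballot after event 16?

8

after 1 — timeout(2): n2:cand/b6/[-]
after 2 — deliver 2→3: n3:foll/b6/[-]
after 3 — deliver 3→2: ·
after 4 — deliver 2→0: n0:foll/b6/[-]
after 5 — deliver 0→2: n2:lead/b6/[-]
after 6 — deliver 2→1: n1:foll/b6/[-]
after 7 — deliver 1→2: ·
after 8 — deliver 3→0: ·
after 9 — crash(3): n3:✗foll/b6/[-]
after 10 — deliver 3→0: ·
after 11 — deliver 0→3: ·
after 12 — recover(3): n3:foll/b6/[-]
after 13 — timeout(0): n0:cand/b8/[-]
after 14 — deliver 1→3: ·
after 15 — deliver 3→0: ·
after 16 — deliver 1→0: ·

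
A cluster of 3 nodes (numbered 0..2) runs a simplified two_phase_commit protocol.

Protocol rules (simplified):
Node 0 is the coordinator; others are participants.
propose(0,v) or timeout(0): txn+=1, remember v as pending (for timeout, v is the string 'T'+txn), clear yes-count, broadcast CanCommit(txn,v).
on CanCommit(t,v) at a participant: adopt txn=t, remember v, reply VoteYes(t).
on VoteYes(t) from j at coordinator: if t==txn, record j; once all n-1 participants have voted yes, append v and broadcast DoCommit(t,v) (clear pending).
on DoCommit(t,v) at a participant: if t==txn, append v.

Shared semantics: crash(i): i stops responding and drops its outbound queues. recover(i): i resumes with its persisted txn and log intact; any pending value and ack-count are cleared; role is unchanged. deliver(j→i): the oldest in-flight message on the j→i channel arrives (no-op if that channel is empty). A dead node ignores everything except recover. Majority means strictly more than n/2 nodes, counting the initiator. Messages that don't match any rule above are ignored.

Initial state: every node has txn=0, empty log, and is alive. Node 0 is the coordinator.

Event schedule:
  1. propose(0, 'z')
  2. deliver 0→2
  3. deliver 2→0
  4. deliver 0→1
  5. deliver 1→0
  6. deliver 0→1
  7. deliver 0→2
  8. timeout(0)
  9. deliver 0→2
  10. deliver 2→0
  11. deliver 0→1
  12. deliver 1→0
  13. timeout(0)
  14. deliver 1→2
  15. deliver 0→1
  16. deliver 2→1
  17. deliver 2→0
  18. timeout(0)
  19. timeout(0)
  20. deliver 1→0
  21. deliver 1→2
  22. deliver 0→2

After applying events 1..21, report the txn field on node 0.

[1] propose(0,'z') → N0(coor t1 [-])
[2] deliver 0→2 → N2(part t1 [-])
[3] deliver 2→0 → ∅
[4] deliver 0→1 → N1(part t1 [-])
[5] deliver 1→0 → N0(coor t1 [z])
[6] deliver 0→1 → N1(part t1 [z])
[7] deliver 0→2 → N2(part t1 [z])
[8] timeout(0) → N0(coor t2 [z])
[9] deliver 0→2 → N2(part t2 [z])
[10] deliver 2→0 → ∅
[11] deliver 0→1 → N1(part t2 [z])
[12] deliver 1→0 → N0(coor t2 [z,T2])
[13] timeout(0) → N0(coor t3 [z,T2])
[14] deliver 1→2 → ∅
[15] deliver 0→1 → N1(part t2 [z,T2])
[16] deliver 2→1 → ∅
[17] deliver 2→0 → ∅
[18] timeout(0) → N0(coor t4 [z,T2])
[19] timeout(0) → N0(coor t5 [z,T2])
[20] deliver 1→0 → ∅
[21] deliver 1→2 → ∅

5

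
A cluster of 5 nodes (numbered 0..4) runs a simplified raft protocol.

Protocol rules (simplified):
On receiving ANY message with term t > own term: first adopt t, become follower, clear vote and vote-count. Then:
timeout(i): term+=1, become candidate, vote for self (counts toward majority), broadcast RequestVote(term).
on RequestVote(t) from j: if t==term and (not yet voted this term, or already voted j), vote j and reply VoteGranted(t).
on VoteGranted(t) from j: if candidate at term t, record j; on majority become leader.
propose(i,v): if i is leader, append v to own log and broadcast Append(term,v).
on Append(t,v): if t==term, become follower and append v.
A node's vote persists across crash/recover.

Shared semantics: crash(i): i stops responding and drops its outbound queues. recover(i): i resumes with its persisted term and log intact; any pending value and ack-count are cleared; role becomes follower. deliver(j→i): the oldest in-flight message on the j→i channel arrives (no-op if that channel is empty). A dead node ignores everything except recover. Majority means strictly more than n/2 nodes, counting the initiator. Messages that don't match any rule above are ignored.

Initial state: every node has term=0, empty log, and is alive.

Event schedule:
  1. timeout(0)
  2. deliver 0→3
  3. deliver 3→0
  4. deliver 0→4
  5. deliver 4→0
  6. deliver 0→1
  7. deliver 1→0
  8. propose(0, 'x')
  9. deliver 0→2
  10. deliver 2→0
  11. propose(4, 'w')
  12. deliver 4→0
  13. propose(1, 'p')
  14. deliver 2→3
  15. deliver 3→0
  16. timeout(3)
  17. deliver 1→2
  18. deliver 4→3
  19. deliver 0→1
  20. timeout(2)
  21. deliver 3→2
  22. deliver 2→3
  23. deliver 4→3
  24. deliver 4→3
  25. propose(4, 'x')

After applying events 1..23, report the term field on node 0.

[1] timeout(0) → N0(cand t1 [-])
[2] deliver 0→3 → N3(foll t1 [-])
[3] deliver 3→0 → ∅
[4] deliver 0→4 → N4(foll t1 [-])
[5] deliver 4→0 → N0(lead t1 [-])
[6] deliver 0→1 → N1(foll t1 [-])
[7] deliver 1→0 → ∅
[8] propose(0,'x') → N0(lead t1 [x])
[9] deliver 0→2 → N2(foll t1 [-])
[10] deliver 2→0 → ∅
[11] propose(4,'w') → ∅
[12] deliver 4→0 → ∅
[13] propose(1,'p') → ∅
[14] deliver 2→3 → ∅
[15] deliver 3→0 → ∅
[16] timeout(3) → N3(cand t2 [-])
[17] deliver 1→2 → ∅
[18] deliver 4→3 → ∅
[19] deliver 0→1 → N1(foll t1 [x])
[20] timeout(2) → N2(cand t2 [-])
[21] deliver 3→2 → ∅
[22] deliver 2→3 → ∅
[23] deliver 4→3 → ∅

1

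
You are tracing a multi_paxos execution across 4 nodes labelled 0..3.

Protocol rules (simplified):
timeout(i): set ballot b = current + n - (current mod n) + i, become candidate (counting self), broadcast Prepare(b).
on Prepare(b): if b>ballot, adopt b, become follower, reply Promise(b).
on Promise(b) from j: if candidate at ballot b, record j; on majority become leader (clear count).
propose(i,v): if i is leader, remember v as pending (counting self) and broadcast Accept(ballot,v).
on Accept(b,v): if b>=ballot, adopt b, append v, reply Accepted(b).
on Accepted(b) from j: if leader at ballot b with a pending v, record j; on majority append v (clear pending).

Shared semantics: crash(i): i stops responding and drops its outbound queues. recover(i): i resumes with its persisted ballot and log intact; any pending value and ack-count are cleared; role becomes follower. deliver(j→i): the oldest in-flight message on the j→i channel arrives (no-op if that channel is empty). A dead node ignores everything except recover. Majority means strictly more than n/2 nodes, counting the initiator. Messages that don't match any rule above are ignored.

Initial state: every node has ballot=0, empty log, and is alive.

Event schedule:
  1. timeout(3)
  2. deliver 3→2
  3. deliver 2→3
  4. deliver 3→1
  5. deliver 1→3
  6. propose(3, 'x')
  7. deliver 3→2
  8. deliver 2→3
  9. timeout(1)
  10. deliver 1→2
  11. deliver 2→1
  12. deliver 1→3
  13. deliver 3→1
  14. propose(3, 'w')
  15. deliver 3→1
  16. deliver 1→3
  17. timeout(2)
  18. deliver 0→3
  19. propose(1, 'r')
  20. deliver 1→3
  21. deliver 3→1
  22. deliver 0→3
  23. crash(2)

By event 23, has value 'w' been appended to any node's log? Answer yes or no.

e1 timeout(3): 3[cand,b=7,-]
e2 deliver 3→2: 2[foll,b=7,-]
e3 deliver 2→3: ·
e4 deliver 3→1: 1[foll,b=7,-]
e5 deliver 1→3: 3[lead,b=7,-]
e6 propose(3,'x'): ·
e7 deliver 3→2: 2[foll,b=7,x]
e8 deliver 2→3: ·
e9 timeout(1): 1[cand,b=9,-]
e10 deliver 1→2: 2[foll,b=9,x]
e11 deliver 2→1: ·
e12 deliver 1→3: 3[foll,b=9,-]
e13 deliver 3→1: ·
e14 propose(3,'w'): ·
e15 deliver 3→1: 1[lead,b=9,-]
e16 deliver 1→3: ·
e17 timeout(2): 2[cand,b=14,x]
e18 deliver 0→3: ·
e19 propose(1,'r'): ·
e20 deliver 1→3: 3[foll,b=9,r]
e21 deliver 3→1: ·
e22 deliver 0→3: ·
e23 crash(2): 2[✗cand,b=14,x]

no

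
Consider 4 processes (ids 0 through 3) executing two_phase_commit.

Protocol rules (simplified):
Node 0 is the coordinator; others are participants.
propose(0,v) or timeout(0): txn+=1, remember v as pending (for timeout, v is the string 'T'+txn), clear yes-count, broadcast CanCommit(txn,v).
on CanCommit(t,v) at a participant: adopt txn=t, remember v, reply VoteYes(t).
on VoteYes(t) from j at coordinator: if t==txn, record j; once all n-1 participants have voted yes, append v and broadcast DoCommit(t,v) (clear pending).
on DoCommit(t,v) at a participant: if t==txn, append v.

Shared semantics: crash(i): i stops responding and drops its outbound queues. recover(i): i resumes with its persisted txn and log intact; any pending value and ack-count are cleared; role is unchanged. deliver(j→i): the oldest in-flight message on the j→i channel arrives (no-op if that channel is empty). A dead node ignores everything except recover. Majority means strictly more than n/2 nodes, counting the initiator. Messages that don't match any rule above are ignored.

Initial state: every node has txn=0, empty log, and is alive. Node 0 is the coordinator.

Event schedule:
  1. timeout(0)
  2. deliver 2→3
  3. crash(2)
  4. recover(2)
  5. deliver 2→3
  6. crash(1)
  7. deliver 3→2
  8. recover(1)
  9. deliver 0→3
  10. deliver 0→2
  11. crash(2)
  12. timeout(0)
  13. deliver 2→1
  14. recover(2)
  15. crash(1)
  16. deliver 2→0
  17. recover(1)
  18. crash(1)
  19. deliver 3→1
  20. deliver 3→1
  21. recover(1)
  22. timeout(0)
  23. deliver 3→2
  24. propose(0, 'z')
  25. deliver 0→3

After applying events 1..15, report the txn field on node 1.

1. timeout(0):  <0:coor t1 ->
2. deliver 2→3:  nop
3. crash(2):  <2:✗part t0 ->
4. recover(2):  <2:part t0 ->
5. deliver 2→3:  nop
6. crash(1):  <1:✗part t0 ->
7. deliver 3→2:  nop
8. recover(1):  <1:part t0 ->
9. deliver 0→3:  <3:part t1 ->
10. deliver 0→2:  <2:part t1 ->
11. crash(2):  <2:✗part t1 ->
12. timeout(0):  <0:coor t2 ->
13. deliver 2→1:  nop
14. recover(2):  <2:part t1 ->
15. crash(1):  <1:✗part t0 ->

0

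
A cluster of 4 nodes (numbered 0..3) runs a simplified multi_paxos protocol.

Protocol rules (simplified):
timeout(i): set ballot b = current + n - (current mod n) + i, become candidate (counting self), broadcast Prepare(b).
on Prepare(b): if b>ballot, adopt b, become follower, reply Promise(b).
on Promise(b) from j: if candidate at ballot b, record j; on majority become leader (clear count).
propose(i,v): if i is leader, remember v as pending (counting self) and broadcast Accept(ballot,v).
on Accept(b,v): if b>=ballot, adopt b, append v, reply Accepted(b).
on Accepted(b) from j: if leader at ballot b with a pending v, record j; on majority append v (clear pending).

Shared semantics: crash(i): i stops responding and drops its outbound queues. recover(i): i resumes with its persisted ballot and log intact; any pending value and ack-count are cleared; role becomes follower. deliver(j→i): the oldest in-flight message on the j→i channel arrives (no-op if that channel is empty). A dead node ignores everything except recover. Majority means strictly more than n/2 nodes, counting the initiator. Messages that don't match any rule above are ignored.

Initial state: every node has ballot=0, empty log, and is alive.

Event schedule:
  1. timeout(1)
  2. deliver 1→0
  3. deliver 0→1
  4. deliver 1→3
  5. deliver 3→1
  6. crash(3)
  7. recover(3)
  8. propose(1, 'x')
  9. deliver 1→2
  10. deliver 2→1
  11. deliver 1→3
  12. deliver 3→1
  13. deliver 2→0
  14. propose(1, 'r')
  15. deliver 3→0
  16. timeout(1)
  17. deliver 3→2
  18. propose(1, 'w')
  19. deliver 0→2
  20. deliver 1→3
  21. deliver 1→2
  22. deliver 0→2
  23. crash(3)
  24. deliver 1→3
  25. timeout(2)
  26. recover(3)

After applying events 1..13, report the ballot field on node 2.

5

after 1 — timeout(1): n1:cand/b5/[-]
after 2 — deliver 1→0: n0:foll/b5/[-]
after 3 — deliver 0→1: ·
after 4 — deliver 1→3: n3:foll/b5/[-]
after 5 — deliver 3→1: n1:lead/b5/[-]
after 6 — crash(3): n3:✗foll/b5/[-]
after 7 — recover(3): n3:foll/b5/[-]
after 8 — propose(1,'x'): ·
after 9 — deliver 1→2: n2:foll/b5/[-]
after 10 — deliver 2→1: ·
after 11 — deliver 1→3: n3:foll/b5/[x]
after 12 — deliver 3→1: ·
after 13 — deliver 2→0: ·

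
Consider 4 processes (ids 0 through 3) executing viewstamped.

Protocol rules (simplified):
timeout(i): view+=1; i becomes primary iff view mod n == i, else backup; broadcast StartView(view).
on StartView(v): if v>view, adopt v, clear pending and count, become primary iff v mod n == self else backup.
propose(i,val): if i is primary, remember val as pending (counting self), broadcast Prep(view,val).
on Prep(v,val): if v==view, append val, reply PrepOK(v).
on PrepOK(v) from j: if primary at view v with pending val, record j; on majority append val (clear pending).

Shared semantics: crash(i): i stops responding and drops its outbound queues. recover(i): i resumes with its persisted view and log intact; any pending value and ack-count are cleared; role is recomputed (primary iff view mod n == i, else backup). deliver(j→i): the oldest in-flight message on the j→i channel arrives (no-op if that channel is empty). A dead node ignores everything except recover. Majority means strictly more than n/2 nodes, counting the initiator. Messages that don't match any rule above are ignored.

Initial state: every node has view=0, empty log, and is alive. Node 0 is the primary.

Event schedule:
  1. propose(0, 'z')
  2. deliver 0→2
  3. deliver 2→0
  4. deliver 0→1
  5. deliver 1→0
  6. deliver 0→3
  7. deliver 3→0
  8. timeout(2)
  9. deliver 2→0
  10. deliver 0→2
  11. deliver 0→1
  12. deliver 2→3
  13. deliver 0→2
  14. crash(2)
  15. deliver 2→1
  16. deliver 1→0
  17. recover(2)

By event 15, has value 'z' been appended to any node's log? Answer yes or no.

1. propose(0,'z'):  nop
2. deliver 0→2:  <2:back v0 z>
3. deliver 2→0:  nop
4. deliver 0→1:  <1:back v0 z>
5. deliver 1→0:  <0:prim v0 z>
6. deliver 0→3:  <3:back v0 z>
7. deliver 3→0:  nop
8. timeout(2):  <2:back v1 z>
9. deliver 2→0:  <0:back v1 z>
10. deliver 0→2:  nop
11. deliver 0→1:  nop
12. deliver 2→3:  <3:back v1 z>
13. deliver 0→2:  nop
14. crash(2):  <2:✗back v1 z>
15. deliver 2→1:  nop

yes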